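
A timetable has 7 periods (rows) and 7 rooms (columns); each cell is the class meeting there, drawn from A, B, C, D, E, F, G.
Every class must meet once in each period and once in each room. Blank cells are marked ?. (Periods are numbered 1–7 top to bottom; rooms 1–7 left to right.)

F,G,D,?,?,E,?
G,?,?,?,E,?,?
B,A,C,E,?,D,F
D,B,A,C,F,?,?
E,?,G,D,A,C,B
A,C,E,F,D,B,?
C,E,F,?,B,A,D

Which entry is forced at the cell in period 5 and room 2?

F

Period 5 already has {A, B, C, D, E, G} and room 2 already has {A, B, C, E, G}, so period 5, room 2 must be F.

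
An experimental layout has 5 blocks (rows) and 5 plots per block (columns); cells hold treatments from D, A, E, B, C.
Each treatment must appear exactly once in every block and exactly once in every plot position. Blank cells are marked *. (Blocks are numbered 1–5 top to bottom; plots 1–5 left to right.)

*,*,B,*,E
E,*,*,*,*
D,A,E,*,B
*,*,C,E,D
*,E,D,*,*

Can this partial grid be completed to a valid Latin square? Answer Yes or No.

Block 2, plot 3: block 2 has {E} and plot 3 has {D, E, B, C}, so it must be A.
Block 2, plot 5: block 2 has {A, E} and plot 5 has {D, E, B}, so it must be C.
Block 3, plot 4: block 3 has {D, A, E, B} and plot 4 has {E}, so it must be C.
Block 4, plot 2: block 4 has {D, E, C} and plot 2 has {A, E}, so it must be B.
Block 2, plot 2: block 2 has {A, E, C} and plot 2 has {A, E, B}, so it must be D.
Block 1, plot 2: block 1 has {E, B} and plot 2 has {D, A, E, B}, so it must be C.
Block 1, plot 1: block 1 has {E, B, C} and plot 1 has {D, E}, so it must be A.
Now block 4, plot 1: block 4 together with plot 1 already contain {D, A, E, B, C} — every symbol — so nothing can go there. The grid has no valid completion.

No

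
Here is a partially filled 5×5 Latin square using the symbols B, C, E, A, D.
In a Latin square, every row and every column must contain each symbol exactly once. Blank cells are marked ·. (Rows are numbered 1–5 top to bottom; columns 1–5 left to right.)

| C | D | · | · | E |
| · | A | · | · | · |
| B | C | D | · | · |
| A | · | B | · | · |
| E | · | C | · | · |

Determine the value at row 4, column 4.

Row 1, column 3: row 1 has {C, E, D} and column 3 has {B, C, D}, leaving only A.
Row 1, column 4: row 1 has {C, E, A, D} and column 4 has {}, leaving only B.
Row 2, column 1: row 2 has {A} and column 1 has {B, C, E, A}, leaving only D.
Row 2, column 3: row 2 has {A, D} and column 3 has {B, C, A, D}, leaving only E.
Row 2, column 4: row 2 has {E, A, D} and column 4 has {B}, leaving only C.
Row 2, column 5: row 2 has {C, E, A, D} and column 5 has {E}, leaving only B.
Row 3, column 5: row 3 has {B, C, D} and column 5 has {B, E}, leaving only A.
Row 3, column 4: row 3 has {B, C, A, D} and column 4 has {B, C}, leaving only E.
Row 4 already has {B, A} and column 4 already has {B, C, E}, so row 4, column 4 must be D.

D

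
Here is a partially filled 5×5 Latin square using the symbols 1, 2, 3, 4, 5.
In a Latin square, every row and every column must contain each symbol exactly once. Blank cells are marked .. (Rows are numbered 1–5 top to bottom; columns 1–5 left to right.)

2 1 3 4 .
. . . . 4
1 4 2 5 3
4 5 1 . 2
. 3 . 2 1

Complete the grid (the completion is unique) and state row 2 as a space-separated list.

Row 2, column 2: row 2 has {4} and column 2 has {1, 3, 4, 5}, leaving only 2.
Row 2, column 3: row 2 has {2, 4} and column 3 has {1, 2, 3}, leaving only 5.
Row 2, column 1: row 2 has {2, 4, 5} and column 1 has {1, 2, 4}, leaving only 3.
Row 2, column 4: row 2 has {2, 3, 4, 5} and column 4 has {2, 4, 5}, leaving only 1.
So row 2 reads: 3 2 5 1 4.

3 2 5 1 4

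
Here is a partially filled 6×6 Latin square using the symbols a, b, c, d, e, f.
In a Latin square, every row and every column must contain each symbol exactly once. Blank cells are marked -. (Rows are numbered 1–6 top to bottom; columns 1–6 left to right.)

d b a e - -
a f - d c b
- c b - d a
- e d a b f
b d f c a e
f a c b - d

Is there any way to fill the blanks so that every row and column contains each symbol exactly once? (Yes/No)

Yes

No row or column among the givens repeats a symbol, and propagating forced cells runs into no contradiction.
One valid completion exists (for instance, d b a e f c / a f e d c b / e c b f d a / c e d a b f / b d f c a e / f a c b e d).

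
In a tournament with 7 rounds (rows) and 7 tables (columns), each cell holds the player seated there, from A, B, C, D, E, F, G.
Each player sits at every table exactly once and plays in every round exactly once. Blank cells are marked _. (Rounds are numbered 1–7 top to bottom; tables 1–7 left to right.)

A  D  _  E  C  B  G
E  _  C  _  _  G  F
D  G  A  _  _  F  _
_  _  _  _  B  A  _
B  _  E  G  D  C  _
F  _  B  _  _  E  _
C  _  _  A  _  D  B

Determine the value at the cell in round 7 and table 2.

E

Round 1, table 3: round 1 has {A, B, C, D, E, G} and table 3 has {A, B, C, E}, leaving only F.
Round 2, table 5: round 2 has {C, E, F, G} and table 5 has {B, C, D}, leaving only A.
Round 2, table 2: round 2 has {A, C, E, F, G} and table 2 has {D, G}, leaving only B.
Round 2, table 4: round 2 has {A, B, C, E, F, G} and table 4 has {A, E, G}, leaving only D.
Round 3, table 5: round 3 has {A, D, F, G} and table 5 has {A, B, C, D}, leaving only E.
Round 3, table 7: round 3 has {A, D, E, F, G} and table 7 has {B, F, G}, leaving only C.
Round 3, table 4: round 3 has {A, C, D, E, F, G} and table 4 has {A, D, E, G}, leaving only B.
Round 4, table 1: round 4 has {A, B} and table 1 has {A, B, C, D, E, F}, leaving only G.
Round 4, table 3: round 4 has {A, B, G} and table 3 has {A, B, C, E, F}, leaving only D.
Round 4, table 7: round 4 has {A, B, D, G} and table 7 has {B, C, F, G}, leaving only E.
Round 5, table 7: round 5 has {B, C, D, E, G} and table 7 has {B, C, E, F, G}, leaving only A.
Round 5, table 2: round 5 has {A, B, C, D, E, G} and table 2 has {B, D, G}, leaving only F.
Round 7 already has {A, B, C, D} and table 2 already has {B, D, F, G}, so round 7, table 2 must be E.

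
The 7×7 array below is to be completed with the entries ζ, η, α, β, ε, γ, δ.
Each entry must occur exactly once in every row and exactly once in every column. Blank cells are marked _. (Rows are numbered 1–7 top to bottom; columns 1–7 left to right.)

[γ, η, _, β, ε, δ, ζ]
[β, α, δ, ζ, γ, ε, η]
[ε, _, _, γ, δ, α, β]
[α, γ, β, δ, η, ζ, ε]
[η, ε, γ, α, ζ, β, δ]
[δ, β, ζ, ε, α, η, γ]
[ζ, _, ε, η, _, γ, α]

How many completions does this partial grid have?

1

Row 1, column 3: eliminating its row and column leaves {α}.
Row 3, column 2: eliminating its row and column leaves {ζ}.
Row 3, column 3: eliminating its row and column leaves {η}.
Row 7, column 2: eliminating its row and column leaves {δ}.
Row 7, column 5: eliminating its row and column leaves {β}.
Only one assignment across all blanks avoids any row or column repeat, giving 1 completion.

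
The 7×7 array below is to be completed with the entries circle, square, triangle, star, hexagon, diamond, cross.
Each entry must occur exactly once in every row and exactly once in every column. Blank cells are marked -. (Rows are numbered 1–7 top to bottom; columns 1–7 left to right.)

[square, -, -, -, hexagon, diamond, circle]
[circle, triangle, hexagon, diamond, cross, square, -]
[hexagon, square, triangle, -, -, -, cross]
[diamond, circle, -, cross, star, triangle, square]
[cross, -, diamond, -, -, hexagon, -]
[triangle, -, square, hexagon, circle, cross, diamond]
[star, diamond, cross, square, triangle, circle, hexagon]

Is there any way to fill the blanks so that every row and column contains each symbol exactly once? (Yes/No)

No

Row 4, column 3: row 4 together with column 3 already contain {circle, square, triangle, star, hexagon, diamond, cross} — every symbol — so nothing can go there. The grid has no valid completion.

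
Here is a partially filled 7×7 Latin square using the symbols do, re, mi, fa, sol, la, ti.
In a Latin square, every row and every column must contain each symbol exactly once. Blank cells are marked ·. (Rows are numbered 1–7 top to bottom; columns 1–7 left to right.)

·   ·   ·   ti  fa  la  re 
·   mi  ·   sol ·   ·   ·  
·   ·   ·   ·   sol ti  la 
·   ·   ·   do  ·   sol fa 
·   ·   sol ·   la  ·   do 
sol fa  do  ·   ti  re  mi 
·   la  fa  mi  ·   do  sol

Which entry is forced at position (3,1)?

Row 1, column 3: row 1 has {re, fa, la, ti} and column 3 has {do, fa, sol}, leaving only mi.
Row 1, column 1: row 1 has {re, mi, fa, la, ti} and column 1 has {sol}, leaving only do.
Row 1, column 2: row 1 has {do, re, mi, fa, la, ti} and column 2 has {mi, fa, la}, leaving only sol.
Row 2, column 6: row 2 has {mi, sol} and column 6 has {do, re, sol, la, ti}, leaving only fa.
Row 2, column 7: row 2 has {mi, fa, sol} and column 7 has {do, re, mi, fa, sol, la}, leaving only ti.
Row 3, column 3: row 3 has {sol, la, ti} and column 3 has {do, mi, fa, sol}, leaving only re.
Row 2, column 3: row 2 has {mi, fa, sol, ti} and column 3 has {do, re, mi, fa, sol}, leaving only la.
Row 2, column 1: row 2 has {mi, fa, sol, la, ti} and column 1 has {do, sol}, leaving only re.
Row 2, column 5: row 2 has {re, mi, fa, sol, la, ti} and column 5 has {fa, sol, la, ti}, leaving only do.
Row 3, column 2: row 3 has {re, sol, la, ti} and column 2 has {mi, fa, sol, la}, leaving only do.
Row 3, column 4: row 3 has {do, re, sol, la, ti} and column 4 has {do, mi, sol, ti}, leaving only fa.
Row 3 already has {do, re, fa, sol, la, ti} and column 1 already has {do, re, sol}, so row 3, column 1 must be mi.

mi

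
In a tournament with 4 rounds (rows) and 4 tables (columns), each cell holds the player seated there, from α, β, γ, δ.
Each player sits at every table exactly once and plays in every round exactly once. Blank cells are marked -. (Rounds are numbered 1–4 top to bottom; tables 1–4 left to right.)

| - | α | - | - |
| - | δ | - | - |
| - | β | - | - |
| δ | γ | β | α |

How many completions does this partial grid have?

Round 1, table 1: eliminating its round and table leaves {β, γ}.
Round 1, table 3: eliminating its round and table leaves {γ, δ}.
Round 1, table 4: eliminating its round and table leaves {β, γ, δ}.
Round 2, table 1: eliminating its round and table leaves {α, β, γ}.
Round 2, table 3: eliminating its round and table leaves {α, γ}.
Round 2, table 4: eliminating its round and table leaves {β, γ}.
Round 3, table 1: eliminating its round and table leaves {α, γ}.
Round 3, table 3: eliminating its round and table leaves {α, γ, δ}.
Round 3, table 4: eliminating its round and table leaves {γ, δ}.
Enumerating the assignments across these blanks that avoid any round or table repeat gives 4 completions.

4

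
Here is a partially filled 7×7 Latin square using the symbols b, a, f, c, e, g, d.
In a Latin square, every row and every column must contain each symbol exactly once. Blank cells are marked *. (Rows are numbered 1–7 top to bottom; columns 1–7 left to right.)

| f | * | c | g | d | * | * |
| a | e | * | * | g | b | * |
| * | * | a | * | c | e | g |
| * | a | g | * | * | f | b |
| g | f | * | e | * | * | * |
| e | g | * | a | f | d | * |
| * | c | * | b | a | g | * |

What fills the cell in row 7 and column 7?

f

Row 1, column 2: row 1 has {f, c, g, d} and column 2 has {a, f, c, e, g}, leaving only b.
Row 1, column 6: row 1 has {b, f, c, g, d} and column 6 has {b, f, e, g, d}, leaving only a.
Row 1, column 7: row 1 has {b, a, f, c, g, d} and column 7 has {b, g}, leaving only e.
Row 3, column 2: row 3 has {a, c, e, g} and column 2 has {b, a, f, c, e, g}, leaving only d.
Row 3, column 1: row 3 has {a, c, e, g, d} and column 1 has {a, f, e, g}, leaving only b.
Row 3, column 4: row 3 has {b, a, c, e, g, d} and column 4 has {b, a, e, g}, leaving only f.
Row 4, column 5: row 4 has {b, a, f, g} and column 5 has {a, f, c, g, d}, leaving only e.
Row 5, column 5: row 5 has {f, e, g} and column 5 has {a, f, c, e, g, d}, leaving only b.
Row 5, column 3: row 5 has {b, f, e, g} and column 3 has {a, c, g}, leaving only d.
Row 2, column 3: row 2 has {b, a, e, g} and column 3 has {a, c, g, d}, leaving only f.
Row 5, column 6: row 5 has {b, f, e, g, d} and column 6 has {b, a, f, e, g, d}, leaving only c.
Row 5, column 7: row 5 has {b, f, c, e, g, d} and column 7 has {b, e, g}, leaving only a.
Row 6, column 3: row 6 has {a, f, e, g, d} and column 3 has {a, f, c, g, d}, leaving only b.
Row 6, column 7: row 6 has {b, a, f, e, g, d} and column 7 has {b, a, e, g}, leaving only c.
Row 2, column 7: row 2 has {b, a, f, e, g} and column 7 has {b, a, c, e, g}, leaving only d.
Row 7 already has {b, a, c, g} and column 7 already has {b, a, c, e, g, d}, so row 7, column 7 must be f.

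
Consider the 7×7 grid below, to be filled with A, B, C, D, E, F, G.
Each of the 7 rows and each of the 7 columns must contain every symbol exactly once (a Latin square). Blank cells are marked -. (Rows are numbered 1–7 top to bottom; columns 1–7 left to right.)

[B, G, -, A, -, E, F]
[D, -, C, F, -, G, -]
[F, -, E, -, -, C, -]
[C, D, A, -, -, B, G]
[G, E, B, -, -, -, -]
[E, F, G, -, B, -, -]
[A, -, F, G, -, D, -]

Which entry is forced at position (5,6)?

Row 1, column 3: row 1 has {A, B, E, F, G} and column 3 has {A, B, C, E, F, G}, leaving only D.
Row 1, column 5: row 1 has {A, B, D, E, F, G} and column 5 has {B}, leaving only C.
Row 4, column 4: row 4 has {A, B, C, D, G} and column 4 has {A, F, G}, leaving only E.
Row 4, column 5: row 4 has {A, B, C, D, E, G} and column 5 has {B, C}, leaving only F.
Row 6, column 6: row 6 has {B, E, F, G} and column 6 has {B, C, D, E, G}, leaving only A.
Row 5 already has {B, E, G} and column 6 already has {A, B, C, D, E, G}, so row 5, column 6 must be F.

F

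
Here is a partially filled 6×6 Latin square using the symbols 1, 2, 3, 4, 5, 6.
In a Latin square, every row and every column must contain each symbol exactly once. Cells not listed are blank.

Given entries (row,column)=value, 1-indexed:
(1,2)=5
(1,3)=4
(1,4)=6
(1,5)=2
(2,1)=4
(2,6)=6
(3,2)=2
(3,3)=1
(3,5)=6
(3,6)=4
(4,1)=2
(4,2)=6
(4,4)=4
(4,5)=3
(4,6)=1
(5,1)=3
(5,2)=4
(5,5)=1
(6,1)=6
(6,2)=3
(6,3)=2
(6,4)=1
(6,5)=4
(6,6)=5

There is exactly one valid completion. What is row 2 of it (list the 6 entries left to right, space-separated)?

Row 2, column 2: row 2 has {4, 6} and column 2 has {2, 3, 4, 5, 6}, leaving only 1.
Row 2, column 5: row 2 has {1, 4, 6} and column 5 has {1, 2, 3, 4, 6}, leaving only 5.
Row 2, column 3: row 2 has {1, 4, 5, 6} and column 3 has {1, 2, 4}, leaving only 3.
Row 2, column 4: row 2 has {1, 3, 4, 5, 6} and column 4 has {1, 4, 6}, leaving only 2.
So row 2 reads: 4 1 3 2 5 6.

4 1 3 2 5 6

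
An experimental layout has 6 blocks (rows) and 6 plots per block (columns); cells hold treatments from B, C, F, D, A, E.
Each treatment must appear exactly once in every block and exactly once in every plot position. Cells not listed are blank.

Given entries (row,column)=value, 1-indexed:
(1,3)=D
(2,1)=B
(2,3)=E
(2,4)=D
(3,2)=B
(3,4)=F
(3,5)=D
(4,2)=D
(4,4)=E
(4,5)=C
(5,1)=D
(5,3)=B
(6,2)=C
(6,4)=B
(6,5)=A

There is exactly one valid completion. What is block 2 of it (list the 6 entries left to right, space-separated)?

B A E D F C

Block 2, plot 5: block 2 has {B, D, E} and plot 5 has {C, D, A}, leaving only F.
Block 2, plot 2: block 2 has {B, F, D, E} and plot 2 has {B, C, D}, leaving only A.
Block 2, plot 6: block 2 has {B, F, D, A, E} and plot 6 has {}, leaving only C.
So block 2 reads: B A E D F C.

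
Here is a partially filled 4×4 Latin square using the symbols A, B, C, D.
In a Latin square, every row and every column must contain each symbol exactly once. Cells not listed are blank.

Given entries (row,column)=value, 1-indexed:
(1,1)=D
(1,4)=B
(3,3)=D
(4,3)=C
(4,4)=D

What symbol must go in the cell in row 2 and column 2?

Row 1, column 3: row 1 has {B, D} and column 3 has {C, D}, leaving only A.
Row 1, column 2: row 1 has {A, B, D} and column 2 has {}, leaving only C.
Row 2, column 3: row 2 has {} and column 3 has {A, C, D}, leaving only B.
Row 2, column 2 is narrowed to {A, D}.
If it were A, then row 2, column 4 would be left with no valid symbol.
So row 2, column 2 must be D.

D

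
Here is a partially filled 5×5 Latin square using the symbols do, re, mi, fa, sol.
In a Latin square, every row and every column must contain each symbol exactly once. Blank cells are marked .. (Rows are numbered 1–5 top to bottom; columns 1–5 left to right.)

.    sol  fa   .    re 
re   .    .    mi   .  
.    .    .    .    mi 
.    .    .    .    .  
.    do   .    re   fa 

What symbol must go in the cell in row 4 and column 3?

re

Row 1, column 4: row 1 has {re, fa, sol} and column 4 has {re, mi}, leaving only do.
Row 1, column 1: row 1 has {do, re, fa, sol} and column 1 has {re}, leaving only mi.
Row 2, column 2: row 2 has {re, mi} and column 2 has {do, sol}, leaving only fa.
Row 3, column 2: row 3 has {mi} and column 2 has {do, fa, sol}, leaving only re.
Row 4, column 2: row 4 has {} and column 2 has {do, re, fa, sol}, leaving only mi.
Row 5, column 1: row 5 has {do, re, fa} and column 1 has {re, mi}, leaving only sol.
Row 5, column 3: row 5 has {do, re, fa, sol} and column 3 has {fa}, leaving only mi.
Row 4, column 3 is narrowed to {do, re, sol}.
If it were do, then row 3, column 3 would be left with no valid symbol.
If it were sol, then row 3, column 3 would be left with no valid symbol.
So row 4, column 3 must be re.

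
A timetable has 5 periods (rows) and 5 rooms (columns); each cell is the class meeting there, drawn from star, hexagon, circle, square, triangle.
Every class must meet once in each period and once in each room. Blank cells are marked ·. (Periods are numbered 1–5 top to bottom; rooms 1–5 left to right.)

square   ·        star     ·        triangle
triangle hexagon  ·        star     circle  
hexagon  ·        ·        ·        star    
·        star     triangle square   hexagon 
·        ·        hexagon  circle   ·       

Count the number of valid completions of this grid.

1

Period 1, room 2: eliminating its period and room leaves {circle}.
Period 1, room 4: eliminating its period and room leaves {hexagon}.
Period 2, room 3: eliminating its period and room leaves {square}.
Period 3, room 2: eliminating its period and room leaves {circle, square, triangle}.
Period 3, room 3: eliminating its period and room leaves {circle, square}.
Period 3, room 4: eliminating its period and room leaves {triangle}.
Period 4, room 1: eliminating its period and room leaves {circle}.
Period 5, room 1: eliminating its period and room leaves {star}.
Period 5, room 2: eliminating its period and room leaves {square, triangle}.
Period 5, room 5: eliminating its period and room leaves {square}.
Only one assignment across all blanks avoids any period or room repeat, giving 1 completion.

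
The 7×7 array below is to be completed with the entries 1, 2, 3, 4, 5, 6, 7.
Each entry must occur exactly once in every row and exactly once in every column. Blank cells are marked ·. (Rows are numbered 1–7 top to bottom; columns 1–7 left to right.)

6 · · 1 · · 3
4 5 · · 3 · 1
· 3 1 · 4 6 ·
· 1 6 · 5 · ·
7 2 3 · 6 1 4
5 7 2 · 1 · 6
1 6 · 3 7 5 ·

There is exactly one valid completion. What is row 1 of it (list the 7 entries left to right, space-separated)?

Row 1, column 2: row 1 has {1, 3, 6} and column 2 has {1, 2, 3, 5, 6, 7}, leaving only 4.
Row 1, column 5: row 1 has {1, 3, 4, 6} and column 5 has {1, 3, 4, 5, 6, 7}, leaving only 2.
Row 1, column 6: row 1 has {1, 2, 3, 4, 6} and column 6 has {1, 5, 6}, leaving only 7.
Row 1, column 3: row 1 has {1, 2, 3, 4, 6, 7} and column 3 has {1, 2, 3, 6}, leaving only 5.
So row 1 reads: 6 4 5 1 2 7 3.

6 4 5 1 2 7 3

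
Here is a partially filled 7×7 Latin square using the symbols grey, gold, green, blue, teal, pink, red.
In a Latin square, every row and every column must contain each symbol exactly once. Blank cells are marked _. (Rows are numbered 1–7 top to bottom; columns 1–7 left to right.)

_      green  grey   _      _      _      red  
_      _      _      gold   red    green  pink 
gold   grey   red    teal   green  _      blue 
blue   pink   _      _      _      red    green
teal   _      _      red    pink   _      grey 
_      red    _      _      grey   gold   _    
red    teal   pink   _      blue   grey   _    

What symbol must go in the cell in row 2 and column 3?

teal

Row 1, column 1: row 1 has {grey, green, red} and column 1 has {gold, blue, teal, red}, leaving only pink.
Row 1, column 4: row 1 has {grey, green, pink, red} and column 4 has {gold, teal, red}, leaving only blue.
Row 1, column 6: row 1 has {grey, green, blue, pink, red} and column 6 has {grey, gold, green, red}, leaving only teal.
Row 1, column 5: row 1 has {grey, green, blue, teal, pink, red} and column 5 has {grey, green, blue, pink, red}, leaving only gold.
Row 2, column 1: row 2 has {gold, green, pink, red} and column 1 has {gold, blue, teal, pink, red}, leaving only grey.
Row 2, column 2: row 2 has {grey, gold, green, pink, red} and column 2 has {grey, green, teal, pink, red}, leaving only blue.
Row 2 already has {grey, gold, green, blue, pink, red} and column 3 already has {grey, pink, red}, so row 2, column 3 must be teal.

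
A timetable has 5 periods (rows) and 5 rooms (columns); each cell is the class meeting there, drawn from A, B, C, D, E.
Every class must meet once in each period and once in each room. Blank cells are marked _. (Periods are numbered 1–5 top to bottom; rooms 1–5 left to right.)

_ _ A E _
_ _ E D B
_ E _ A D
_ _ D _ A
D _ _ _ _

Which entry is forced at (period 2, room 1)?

Period 1, room 5: period 1 has {A, E} and room 5 has {A, B, D}, leaving only C.
Period 1, room 1: period 1 has {A, C, E} and room 1 has {D}, leaving only B.
Period 1, room 2: period 1 has {A, B, C, E} and room 2 has {E}, leaving only D.
Period 3, room 1: period 3 has {A, D, E} and room 1 has {B, D}, leaving only C.
Period 2 already has {B, D, E} and room 1 already has {B, C, D}, so period 2, room 1 must be A.

A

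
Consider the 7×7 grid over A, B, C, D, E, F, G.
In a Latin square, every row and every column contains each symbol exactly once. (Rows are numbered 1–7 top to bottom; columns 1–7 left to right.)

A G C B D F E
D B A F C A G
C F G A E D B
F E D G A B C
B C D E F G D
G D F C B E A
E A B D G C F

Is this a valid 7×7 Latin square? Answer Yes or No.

No

Row 5 contains D twice (at columns 3 and 7); row 2 is also not a permutation.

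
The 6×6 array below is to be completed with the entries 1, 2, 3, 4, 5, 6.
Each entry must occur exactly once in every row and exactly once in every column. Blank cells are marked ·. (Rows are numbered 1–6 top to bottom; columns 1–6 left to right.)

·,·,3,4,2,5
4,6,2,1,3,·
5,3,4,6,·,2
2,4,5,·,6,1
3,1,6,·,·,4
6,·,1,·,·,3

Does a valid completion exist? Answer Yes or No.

Row 1, column 2: row 1 together with column 2 already contain {1, 2, 3, 4, 5, 6} — every symbol — so nothing can go there. The grid has no valid completion.

No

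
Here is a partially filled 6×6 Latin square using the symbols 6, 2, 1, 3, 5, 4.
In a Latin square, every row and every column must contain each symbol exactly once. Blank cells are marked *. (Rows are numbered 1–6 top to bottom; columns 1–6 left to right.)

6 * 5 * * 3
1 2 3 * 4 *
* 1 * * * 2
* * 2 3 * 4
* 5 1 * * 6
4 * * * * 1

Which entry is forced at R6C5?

Row 1, column 2: row 1 has {6, 3, 5} and column 2 has {2, 1, 5}, leaving only 4.
Row 2, column 6: row 2 has {2, 1, 3, 4} and column 6 has {6, 2, 1, 3, 4}, leaving only 5.
Row 2, column 4: row 2 has {2, 1, 3, 5, 4} and column 4 has {3}, leaving only 6.
Row 4, column 1: row 4 has {2, 3, 4} and column 1 has {6, 1, 4}, leaving only 5.
Row 3, column 1: row 3 has {2, 1} and column 1 has {6, 1, 5, 4}, leaving only 3.
Row 4, column 2: row 4 has {2, 3, 5, 4} and column 2 has {2, 1, 5, 4}, leaving only 6.
Row 4, column 5: row 4 has {6, 2, 3, 5, 4} and column 5 has {4}, leaving only 1.
Row 1, column 5: row 1 has {6, 3, 5, 4} and column 5 has {1, 4}, leaving only 2.
Row 1, column 4: row 1 has {6, 2, 3, 5, 4} and column 4 has {6, 3}, leaving only 1.
Row 5, column 1: row 5 has {6, 1, 5} and column 1 has {6, 1, 3, 5, 4}, leaving only 2.
Row 5, column 4: row 5 has {6, 2, 1, 5} and column 4 has {6, 1, 3}, leaving only 4.
Row 3, column 4: row 3 has {2, 1, 3} and column 4 has {6, 1, 3, 4}, leaving only 5.
Row 3, column 5: row 3 has {2, 1, 3, 5} and column 5 has {2, 1, 4}, leaving only 6.
Row 3, column 3: row 3 has {6, 2, 1, 3, 5} and column 3 has {2, 1, 3, 5}, leaving only 4.
Row 5, column 5: row 5 has {6, 2, 1, 5, 4} and column 5 has {6, 2, 1, 4}, leaving only 3.
Row 6 already has {1, 4} and column 5 already has {6, 2, 1, 3, 4}, so row 6, column 5 must be 5.

5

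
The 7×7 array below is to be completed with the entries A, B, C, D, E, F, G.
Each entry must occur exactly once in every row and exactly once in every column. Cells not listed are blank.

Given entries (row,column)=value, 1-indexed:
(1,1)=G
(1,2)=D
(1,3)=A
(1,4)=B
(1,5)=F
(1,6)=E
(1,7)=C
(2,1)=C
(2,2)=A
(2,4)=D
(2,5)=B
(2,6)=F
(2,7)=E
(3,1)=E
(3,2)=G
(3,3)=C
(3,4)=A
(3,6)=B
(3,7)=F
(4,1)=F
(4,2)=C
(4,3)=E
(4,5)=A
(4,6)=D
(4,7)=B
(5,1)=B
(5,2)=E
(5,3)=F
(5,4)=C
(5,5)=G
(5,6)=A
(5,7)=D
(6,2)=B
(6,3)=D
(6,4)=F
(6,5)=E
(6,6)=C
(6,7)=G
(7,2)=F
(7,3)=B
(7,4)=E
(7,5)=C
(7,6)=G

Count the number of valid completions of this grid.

Row 2, column 3: eliminating its row and column leaves {G}.
Row 3, column 5: eliminating its row and column leaves {D}.
Row 4, column 4: eliminating its row and column leaves {G}.
Row 6, column 1: eliminating its row and column leaves {A}.
Row 7, column 1: eliminating its row and column leaves {A, D}.
Row 7, column 7: eliminating its row and column leaves {A}.
Only one assignment across all blanks avoids any row or column repeat, giving 1 completion.

1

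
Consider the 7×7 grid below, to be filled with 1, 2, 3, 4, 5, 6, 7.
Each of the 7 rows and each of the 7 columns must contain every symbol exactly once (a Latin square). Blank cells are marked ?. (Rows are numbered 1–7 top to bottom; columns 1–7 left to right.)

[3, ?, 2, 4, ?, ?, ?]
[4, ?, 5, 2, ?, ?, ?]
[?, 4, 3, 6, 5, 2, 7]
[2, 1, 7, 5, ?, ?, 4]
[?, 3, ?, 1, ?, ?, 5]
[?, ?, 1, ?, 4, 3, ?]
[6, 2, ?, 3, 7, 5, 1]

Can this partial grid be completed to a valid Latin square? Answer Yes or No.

Yes

No row or column among the givens repeats a symbol, and propagating forced cells runs into no contradiction.
One valid completion exists (for instance, 3 5 2 4 1 7 6 / 4 7 5 2 6 1 3 / 1 4 3 6 5 2 7 / 2 1 7 5 3 6 4 / 7 3 6 1 2 4 5 / 5 6 1 7 4 3 2 / 6 2 4 3 7 5 1).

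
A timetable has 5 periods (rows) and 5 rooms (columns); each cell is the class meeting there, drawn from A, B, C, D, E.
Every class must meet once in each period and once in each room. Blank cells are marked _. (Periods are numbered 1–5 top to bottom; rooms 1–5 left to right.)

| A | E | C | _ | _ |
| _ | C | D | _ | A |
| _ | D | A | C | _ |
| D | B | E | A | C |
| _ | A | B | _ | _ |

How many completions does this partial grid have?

2

Period 1, room 4: eliminating its period and room leaves {B, D}.
Period 1, room 5: eliminating its period and room leaves {B, D}.
Period 2, room 1: eliminating its period and room leaves {B, E}.
Period 2, room 4: eliminating its period and room leaves {B, E}.
Period 3, room 1: eliminating its period and room leaves {B, E}.
Period 3, room 5: eliminating its period and room leaves {B, E}.
Period 5, room 1: eliminating its period and room leaves {C, E}.
Period 5, room 4: eliminating its period and room leaves {D, E}.
Period 5, room 5: eliminating its period and room leaves {D, E}.
Enumerating the assignments across these blanks that avoid any period or room repeat gives 2 completions.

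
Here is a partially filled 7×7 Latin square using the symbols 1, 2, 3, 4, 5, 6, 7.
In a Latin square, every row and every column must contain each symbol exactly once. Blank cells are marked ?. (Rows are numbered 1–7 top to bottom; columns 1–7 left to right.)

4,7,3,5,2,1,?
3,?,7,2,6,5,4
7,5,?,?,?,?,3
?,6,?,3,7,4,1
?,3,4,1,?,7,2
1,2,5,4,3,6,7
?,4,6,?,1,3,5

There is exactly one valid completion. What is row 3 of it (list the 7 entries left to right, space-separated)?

Row 3, column 4: row 3 has {3, 5, 7} and column 4 has {1, 2, 3, 4, 5}, leaving only 6.
Row 3, column 5: row 3 has {3, 5, 6, 7} and column 5 has {1, 2, 3, 6, 7}, leaving only 4.
Row 3, column 6: row 3 has {3, 4, 5, 6, 7} and column 6 has {1, 3, 4, 5, 6, 7}, leaving only 2.
Row 3, column 3: row 3 has {2, 3, 4, 5, 6, 7} and column 3 has {3, 4, 5, 6, 7}, leaving only 1.
So row 3 reads: 7 5 1 6 4 2 3.

7 5 1 6 4 2 3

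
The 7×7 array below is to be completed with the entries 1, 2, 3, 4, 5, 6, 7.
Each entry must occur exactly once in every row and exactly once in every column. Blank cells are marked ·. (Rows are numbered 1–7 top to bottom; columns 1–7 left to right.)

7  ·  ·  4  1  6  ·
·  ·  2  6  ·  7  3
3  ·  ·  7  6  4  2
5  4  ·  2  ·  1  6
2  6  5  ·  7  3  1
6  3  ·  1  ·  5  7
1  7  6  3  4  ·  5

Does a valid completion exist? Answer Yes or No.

Row 1, column 7: row 1 together with column 7 already contain {1, 2, 3, 4, 5, 6, 7} — every symbol — so nothing can go there. The grid has no valid completion.

No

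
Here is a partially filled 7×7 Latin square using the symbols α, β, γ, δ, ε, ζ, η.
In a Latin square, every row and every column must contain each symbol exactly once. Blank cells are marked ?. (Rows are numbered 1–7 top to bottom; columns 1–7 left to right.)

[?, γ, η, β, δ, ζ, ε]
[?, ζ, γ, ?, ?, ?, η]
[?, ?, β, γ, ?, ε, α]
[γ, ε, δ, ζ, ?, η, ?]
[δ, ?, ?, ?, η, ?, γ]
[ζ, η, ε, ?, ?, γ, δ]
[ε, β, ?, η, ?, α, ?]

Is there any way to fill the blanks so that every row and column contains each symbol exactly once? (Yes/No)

Row 1, column 1: row 1 has {β, γ, δ, ε, ζ, η} and column 1 has {γ, δ, ε, ζ}, so it must be α.
Row 2, column 1: row 2 has {γ, ζ, η} and column 1 has {α, γ, δ, ε, ζ}, so it must be β.
Row 2, column 6: row 2 has {β, γ, ζ, η} and column 6 has {α, γ, ε, ζ, η}, so it must be δ.
Row 3, column 1: row 3 has {α, β, γ, ε} and column 1 has {α, β, γ, δ, ε, ζ}, so it must be η.
Row 3, column 2: row 3 has {α, β, γ, ε, η} and column 2 has {β, γ, ε, ζ, η}, so it must be δ.
Row 3, column 5: row 3 has {α, β, γ, δ, ε, η} and column 5 has {δ, η}, so it must be ζ.
Row 4, column 7: row 4 has {γ, δ, ε, ζ, η} and column 7 has {α, γ, δ, ε, η}, so it must be β.
Row 4, column 5: row 4 has {β, γ, δ, ε, ζ, η} and column 5 has {δ, ζ, η}, so it must be α.
Row 2, column 5: row 2 has {β, γ, δ, ζ, η} and column 5 has {α, δ, ζ, η}, so it must be ε.
Row 2, column 4: row 2 has {β, γ, δ, ε, ζ, η} and column 4 has {β, γ, ζ, η}, so it must be α.
Now row 6, column 4: row 6 together with column 4 already contain {α, β, γ, δ, ε, ζ, η} — every symbol — so nothing can go there. The grid has no valid completion.

No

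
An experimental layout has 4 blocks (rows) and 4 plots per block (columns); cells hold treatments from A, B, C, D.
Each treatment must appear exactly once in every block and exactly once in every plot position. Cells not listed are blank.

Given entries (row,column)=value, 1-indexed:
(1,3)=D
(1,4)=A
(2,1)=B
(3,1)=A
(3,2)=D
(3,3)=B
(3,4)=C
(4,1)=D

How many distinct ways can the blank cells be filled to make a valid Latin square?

2

Block 1, plot 1: eliminating its block and plot leaves {C}.
Block 1, plot 2: eliminating its block and plot leaves {B, C}.
Block 2, plot 2: eliminating its block and plot leaves {A, C}.
Block 2, plot 3: eliminating its block and plot leaves {A, C}.
Block 2, plot 4: eliminating its block and plot leaves {D}.
Block 4, plot 2: eliminating its block and plot leaves {A, B, C}.
Block 4, plot 3: eliminating its block and plot leaves {A, C}.
Block 4, plot 4: eliminating its block and plot leaves {B}.
Enumerating the assignments across these blanks that avoid any block or plot repeat gives 2 completions.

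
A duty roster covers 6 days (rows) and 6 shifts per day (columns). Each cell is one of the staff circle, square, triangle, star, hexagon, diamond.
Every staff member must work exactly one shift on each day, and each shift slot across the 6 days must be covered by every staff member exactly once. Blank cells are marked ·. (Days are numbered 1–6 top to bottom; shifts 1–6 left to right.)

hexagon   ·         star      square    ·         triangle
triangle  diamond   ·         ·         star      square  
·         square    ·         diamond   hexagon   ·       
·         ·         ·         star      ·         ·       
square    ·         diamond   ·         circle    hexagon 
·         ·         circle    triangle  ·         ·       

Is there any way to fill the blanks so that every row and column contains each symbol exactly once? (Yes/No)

No

Day 5, shift 4: day 5 together with shift 4 already contain {circle, square, triangle, star, hexagon, diamond} — every symbol — so nothing can go there. The grid has no valid completion.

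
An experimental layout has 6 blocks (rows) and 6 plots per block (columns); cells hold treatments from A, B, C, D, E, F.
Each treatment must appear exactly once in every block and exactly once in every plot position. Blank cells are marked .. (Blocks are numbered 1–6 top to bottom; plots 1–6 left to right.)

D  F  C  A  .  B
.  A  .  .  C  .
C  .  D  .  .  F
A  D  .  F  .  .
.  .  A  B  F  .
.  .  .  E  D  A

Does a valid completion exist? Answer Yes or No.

No

Block 3, plot 4: block 3 together with plot 4 already contain {A, B, C, D, E, F} — every symbol — so nothing can go there. The grid has no valid completion.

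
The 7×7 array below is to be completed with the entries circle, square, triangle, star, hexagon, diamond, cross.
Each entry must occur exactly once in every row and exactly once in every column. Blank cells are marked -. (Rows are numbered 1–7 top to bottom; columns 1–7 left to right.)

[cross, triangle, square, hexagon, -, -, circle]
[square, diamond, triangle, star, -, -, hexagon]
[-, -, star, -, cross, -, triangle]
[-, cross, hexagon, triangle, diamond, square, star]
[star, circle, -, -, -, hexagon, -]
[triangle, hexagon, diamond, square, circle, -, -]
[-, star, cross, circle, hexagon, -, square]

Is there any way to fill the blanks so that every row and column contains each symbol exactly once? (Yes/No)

No

Row 2, column 5: row 2 together with column 5 already contain {circle, square, triangle, star, hexagon, diamond, cross} — every symbol — so nothing can go there. The grid has no valid completion.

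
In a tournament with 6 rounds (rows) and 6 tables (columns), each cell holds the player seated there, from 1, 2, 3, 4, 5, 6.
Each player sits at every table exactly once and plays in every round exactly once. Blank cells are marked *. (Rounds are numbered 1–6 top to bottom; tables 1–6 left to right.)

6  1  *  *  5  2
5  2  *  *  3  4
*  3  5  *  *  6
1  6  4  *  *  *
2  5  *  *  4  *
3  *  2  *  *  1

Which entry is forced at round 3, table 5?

1

Round 1, table 3: round 1 has {1, 2, 5, 6} and table 3 has {2, 4, 5}, leaving only 3.
Round 1, table 4: round 1 has {1, 2, 3, 5, 6} and table 4 has {}, leaving only 4.
Round 3, table 1: round 3 has {3, 5, 6} and table 1 has {1, 2, 3, 5, 6}, leaving only 4.
Round 4, table 5: round 4 has {1, 4, 6} and table 5 has {3, 4, 5}, leaving only 2.
Round 3 already has {3, 4, 5, 6} and table 5 already has {2, 3, 4, 5}, so round 3, table 5 must be 1.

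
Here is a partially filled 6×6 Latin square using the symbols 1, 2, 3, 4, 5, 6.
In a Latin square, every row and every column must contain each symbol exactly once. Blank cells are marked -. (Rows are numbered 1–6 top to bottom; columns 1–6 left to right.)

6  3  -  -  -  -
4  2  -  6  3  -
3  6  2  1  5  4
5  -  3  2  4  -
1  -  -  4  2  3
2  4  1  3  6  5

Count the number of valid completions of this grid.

1

Row 1, column 3: eliminating its row and column leaves {4, 5}.
Row 1, column 4: eliminating its row and column leaves {5}.
Row 1, column 5: eliminating its row and column leaves {1}.
Row 1, column 6: eliminating its row and column leaves {1, 2}.
Row 2, column 3: eliminating its row and column leaves {5}.
Row 2, column 6: eliminating its row and column leaves {1}.
Row 4, column 2: eliminating its row and column leaves {1}.
Row 4, column 6: eliminating its row and column leaves {1, 6}.
Row 5, column 2: eliminating its row and column leaves {5}.
Row 5, column 3: eliminating its row and column leaves {5, 6}.
Only one assignment across all blanks avoids any row or column repeat, giving 1 completion.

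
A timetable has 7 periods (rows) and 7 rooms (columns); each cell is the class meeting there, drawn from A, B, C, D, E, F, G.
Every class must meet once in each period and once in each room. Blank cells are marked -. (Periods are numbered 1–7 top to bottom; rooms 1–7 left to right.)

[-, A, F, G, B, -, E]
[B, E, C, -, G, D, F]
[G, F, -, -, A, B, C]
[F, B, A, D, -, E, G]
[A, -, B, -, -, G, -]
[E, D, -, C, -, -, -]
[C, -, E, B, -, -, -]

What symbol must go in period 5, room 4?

Period 1, room 1: period 1 has {A, B, E, F, G} and room 1 has {A, B, C, E, F, G}, leaving only D.
Period 1, room 6: period 1 has {A, B, D, E, F, G} and room 6 has {B, D, E, G}, leaving only C.
Period 2, room 4: period 2 has {B, C, D, E, F, G} and room 4 has {B, C, D, G}, leaving only A.
Period 3, room 3: period 3 has {A, B, C, F, G} and room 3 has {A, B, C, E, F}, leaving only D.
Period 3, room 4: period 3 has {A, B, C, D, F, G} and room 4 has {A, B, C, D, G}, leaving only E.
Period 5 already has {A, B, G} and room 4 already has {A, B, C, D, E, G}, so period 5, room 4 must be F.

F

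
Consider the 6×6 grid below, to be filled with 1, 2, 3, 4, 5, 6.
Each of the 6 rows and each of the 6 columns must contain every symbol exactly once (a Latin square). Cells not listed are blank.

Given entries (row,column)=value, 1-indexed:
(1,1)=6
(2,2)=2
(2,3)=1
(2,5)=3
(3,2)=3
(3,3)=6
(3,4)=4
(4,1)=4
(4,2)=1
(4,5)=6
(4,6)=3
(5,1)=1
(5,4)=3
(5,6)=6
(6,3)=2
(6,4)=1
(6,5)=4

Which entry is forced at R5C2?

Row 2, column 1: row 2 has {1, 2, 3} and column 1 has {1, 4, 6}, leaving only 5.
Row 2, column 4: row 2 has {1, 2, 3, 5} and column 4 has {1, 3, 4}, leaving only 6.
Row 2, column 6: row 2 has {1, 2, 3, 5, 6} and column 6 has {3, 6}, leaving only 4.
Row 3, column 1: row 3 has {3, 4, 6} and column 1 has {1, 4, 5, 6}, leaving only 2.
Row 4, column 3: row 4 has {1, 3, 4, 6} and column 3 has {1, 2, 6}, leaving only 5.
Row 4, column 4: row 4 has {1, 3, 4, 5, 6} and column 4 has {1, 3, 4, 6}, leaving only 2.
Row 1, column 4: row 1 has {6} and column 4 has {1, 2, 3, 4, 6}, leaving only 5.
Row 1, column 2: row 1 has {5, 6} and column 2 has {1, 2, 3}, leaving only 4.
Row 5 already has {1, 3, 6} and column 2 already has {1, 2, 3, 4}, so row 5, column 2 must be 5.

5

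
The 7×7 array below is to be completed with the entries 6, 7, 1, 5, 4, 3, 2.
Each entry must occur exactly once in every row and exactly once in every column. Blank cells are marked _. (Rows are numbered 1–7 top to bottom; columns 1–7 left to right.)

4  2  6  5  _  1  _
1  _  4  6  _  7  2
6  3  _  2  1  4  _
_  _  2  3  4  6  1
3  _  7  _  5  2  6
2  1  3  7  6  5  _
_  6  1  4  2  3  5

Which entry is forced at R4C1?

5

Row 2, column 2: row 2 has {6, 7, 1, 4, 2} and column 2 has {6, 1, 3, 2}, leaving only 5.
Row 2, column 5: row 2 has {6, 7, 1, 5, 4, 2} and column 5 has {6, 1, 5, 4, 2}, leaving only 3.
Row 1, column 5: row 1 has {6, 1, 5, 4, 2} and column 5 has {6, 1, 5, 4, 3, 2}, leaving only 7.
Row 1, column 7: row 1 has {6, 7, 1, 5, 4, 2} and column 7 has {6, 1, 5, 2}, leaving only 3.
Row 3, column 3: row 3 has {6, 1, 4, 3, 2} and column 3 has {6, 7, 1, 4, 3, 2}, leaving only 5.
Row 3, column 7: row 3 has {6, 1, 5, 4, 3, 2} and column 7 has {6, 1, 5, 3, 2}, leaving only 7.
Row 4, column 2: row 4 has {6, 1, 4, 3, 2} and column 2 has {6, 1, 5, 3, 2}, leaving only 7.
Row 4 already has {6, 7, 1, 4, 3, 2} and column 1 already has {6, 1, 4, 3, 2}, so row 4, column 1 must be 5.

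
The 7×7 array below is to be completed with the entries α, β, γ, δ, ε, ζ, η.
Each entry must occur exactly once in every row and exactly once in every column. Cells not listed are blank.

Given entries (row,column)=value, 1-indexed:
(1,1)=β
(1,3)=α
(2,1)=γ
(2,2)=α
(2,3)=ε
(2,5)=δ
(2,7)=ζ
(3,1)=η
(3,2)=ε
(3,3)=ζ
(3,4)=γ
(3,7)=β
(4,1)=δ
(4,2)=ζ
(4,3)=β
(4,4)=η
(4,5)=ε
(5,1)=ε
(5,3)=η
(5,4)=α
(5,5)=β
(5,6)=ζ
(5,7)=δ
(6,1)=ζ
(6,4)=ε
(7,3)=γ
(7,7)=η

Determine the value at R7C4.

δ

Row 2, column 4: row 2 has {α, γ, δ, ε, ζ} and column 4 has {α, γ, ε, η}, leaving only β.
Row 2, column 6: row 2 has {α, β, γ, δ, ε, ζ} and column 6 has {ζ}, leaving only η.
Row 3, column 5: row 3 has {β, γ, ε, ζ, η} and column 5 has {β, δ, ε}, leaving only α.
Row 3, column 6: row 3 has {α, β, γ, ε, ζ, η} and column 6 has {ζ, η}, leaving only δ.
Row 5, column 2: row 5 has {α, β, δ, ε, ζ, η} and column 2 has {α, ε, ζ}, leaving only γ.
Row 6, column 3: row 6 has {ε, ζ} and column 3 has {α, β, γ, ε, ζ, η}, leaving only δ.
Row 7, column 1: row 7 has {γ, η} and column 1 has {β, γ, δ, ε, ζ, η}, leaving only α.
Row 7, column 5: row 7 has {α, γ, η} and column 5 has {α, β, δ, ε}, leaving only ζ.
Row 7 already has {α, γ, ζ, η} and column 4 already has {α, β, γ, ε, η}, so row 7, column 4 must be δ.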